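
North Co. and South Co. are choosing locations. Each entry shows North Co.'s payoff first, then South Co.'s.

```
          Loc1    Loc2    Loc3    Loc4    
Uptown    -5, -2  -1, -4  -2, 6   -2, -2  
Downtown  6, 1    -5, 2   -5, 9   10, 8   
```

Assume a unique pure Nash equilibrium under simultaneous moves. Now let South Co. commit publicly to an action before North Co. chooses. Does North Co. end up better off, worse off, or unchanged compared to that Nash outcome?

better off

North Co. best-responds to each possible South Co. move:
- Loc1: BR = Downtown, leader payoff 1.
- Loc2: BR = Uptown, leader payoff -4.
- Loc3: BR = Uptown, leader payoff 6.
- Loc4: BR = Downtown, leader payoff 8.
Maximizing over 1, -4, 6, 8, South Co. chooses Loc4. Subgame-perfect outcome: (Downtown, Loc4) with payoffs (10, 8).
Under simultaneous play:
North Co.'s best replies: Loc1→Downtown; Loc2→Uptown; Loc3→Uptown; Loc4→Downtown.
South Co.'s best replies: Uptown→Loc3; Downtown→Loc3.
The unique mutual best reply is (Uptown, Loc3), giving (-2, 6).
North Co. earns 10 sequentially versus -2 at the Nash outcome: better off.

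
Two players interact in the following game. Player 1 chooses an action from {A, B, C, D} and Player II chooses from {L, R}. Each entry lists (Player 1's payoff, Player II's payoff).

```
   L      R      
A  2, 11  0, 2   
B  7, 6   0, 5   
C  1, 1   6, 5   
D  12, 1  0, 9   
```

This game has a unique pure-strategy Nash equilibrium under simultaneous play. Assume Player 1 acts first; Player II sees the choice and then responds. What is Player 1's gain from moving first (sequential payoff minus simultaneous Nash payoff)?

Player II best-responds to each possible Player 1 move:
- A: BR = L, leader payoff 2.
- B: BR = L, leader payoff 7.
- C: BR = R, leader payoff 6.
- D: BR = R, leader payoff 0.
Among 2, 7, 6, 0, the best is 7 at B. Subgame-perfect outcome: (B, L) with payoffs (7, 6).
Now find the simultaneous Nash equilibrium.
Player 1's best replies: L→D; R→C.
Player II's best replies: A→L; B→L; C→R; D→R.
Only (C, R) has each player best-responding; Nash payoffs (6, 5).
Player 1's commitment gain: 7 − 6 = 1.

1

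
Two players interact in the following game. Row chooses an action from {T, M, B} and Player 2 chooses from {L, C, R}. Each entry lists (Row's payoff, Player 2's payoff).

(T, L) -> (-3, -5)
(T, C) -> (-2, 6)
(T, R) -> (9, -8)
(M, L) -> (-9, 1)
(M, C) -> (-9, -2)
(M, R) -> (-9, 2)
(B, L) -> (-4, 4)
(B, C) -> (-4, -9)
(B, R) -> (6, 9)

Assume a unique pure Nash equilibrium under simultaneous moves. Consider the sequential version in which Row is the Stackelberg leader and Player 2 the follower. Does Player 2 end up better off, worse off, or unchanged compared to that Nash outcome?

Solve by backward induction (Row leads).
- T: BR = C, leader payoff -2.
- M: BR = R, leader payoff -9.
- B: BR = R, leader payoff 6.
Row's induced payoffs are -2, -9, 6, so Row commits to B. Subgame-perfect outcome: (B, R) with payoffs (6, 9).
For the simultaneous game, intersect best replies.
Row's best replies: L→T; C→T; R→T.
Player 2's best replies: T→C; M→R; B→R.
Only (T, C) has each player best-responding; Nash payoffs (-2, 6).
Player 2 earns 9 sequentially versus 6 at the Nash outcome: better off.

better off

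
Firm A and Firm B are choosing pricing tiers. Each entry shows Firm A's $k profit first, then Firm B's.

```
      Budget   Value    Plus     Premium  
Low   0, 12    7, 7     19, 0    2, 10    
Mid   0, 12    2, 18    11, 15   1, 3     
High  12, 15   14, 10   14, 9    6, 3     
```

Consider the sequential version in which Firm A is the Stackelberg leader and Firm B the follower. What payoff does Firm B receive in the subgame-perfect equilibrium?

Work backward from Firm B's decision.
- Low: Firm B compares 12, 7, 0, 10 and picks Budget; Firm A would get 0.
- Mid: Firm B compares 12, 18, 15, 3 and picks Value; Firm A would get 2.
- High: Firm B compares 15, 10, 9, 3 and picks Budget; Firm A would get 12.
Firm A's induced payoffs are 0, 2, 12, so Firm A commits to High. Subgame-perfect outcome: (High, Budget) with payoffs (12, 15).

15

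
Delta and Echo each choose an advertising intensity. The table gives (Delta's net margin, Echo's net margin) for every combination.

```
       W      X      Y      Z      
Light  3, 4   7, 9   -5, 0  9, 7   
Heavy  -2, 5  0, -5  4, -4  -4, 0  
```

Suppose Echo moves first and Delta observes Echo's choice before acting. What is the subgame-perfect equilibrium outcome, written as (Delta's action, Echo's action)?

(Light, X)

Work backward from Delta's decision.
- W: BR = Light, leader payoff 4.
- X: BR = Light, leader payoff 9.
- Y: BR = Heavy, leader payoff -4.
- Z: BR = Light, leader payoff 7.
Among 4, 9, -4, 7, the best is 9 at X. Subgame-perfect outcome: (Light, X) with payoffs (7, 9).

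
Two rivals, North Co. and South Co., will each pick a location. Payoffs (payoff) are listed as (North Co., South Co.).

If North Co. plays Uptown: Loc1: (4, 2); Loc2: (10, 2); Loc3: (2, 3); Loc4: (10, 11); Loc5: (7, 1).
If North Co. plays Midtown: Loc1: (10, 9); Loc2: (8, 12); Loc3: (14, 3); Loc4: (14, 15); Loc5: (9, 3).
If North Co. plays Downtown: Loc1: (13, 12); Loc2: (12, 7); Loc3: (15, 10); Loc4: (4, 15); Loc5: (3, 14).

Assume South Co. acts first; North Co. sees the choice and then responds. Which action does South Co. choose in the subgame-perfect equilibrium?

Loc4

Solve by backward induction (South Co. leads).
- Loc1 → North Co. plays Downtown (best of 4, 10, 13); South Co. gets 12.
- Loc2 → North Co. plays Downtown (best of 10, 8, 12); South Co. gets 7.
- Loc3 → North Co. plays Downtown (best of 2, 14, 15); South Co. gets 10.
- Loc4 → North Co. plays Midtown (best of 10, 14, 4); South Co. gets 15.
- Loc5 → North Co. plays Midtown (best of 7, 9, 3); South Co. gets 3.
Among 12, 7, 10, 15, 3, the best is 15 at Loc4. Subgame-perfect outcome: (Midtown, Loc4) with payoffs (14, 15).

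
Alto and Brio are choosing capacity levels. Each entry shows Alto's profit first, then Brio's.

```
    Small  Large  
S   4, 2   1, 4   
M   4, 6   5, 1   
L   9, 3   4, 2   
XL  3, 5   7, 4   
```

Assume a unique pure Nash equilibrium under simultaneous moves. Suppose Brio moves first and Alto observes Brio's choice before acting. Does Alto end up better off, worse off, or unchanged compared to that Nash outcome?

Solve by backward induction (Brio leads).
- Small: Alto compares 4, 4, 9, 3 and picks L; Brio would get 3.
- Large: Alto compares 1, 5, 4, 7 and picks XL; Brio would get 4.
Brio's induced payoffs are 3, 4, so Brio commits to Large. Subgame-perfect outcome: (XL, Large) with payoffs (7, 4).
Under simultaneous play:
Alto's best replies: Small→L; Large→XL.
Brio's best replies: S→Large; M→Small; L→Small; XL→Small.
Only (L, Small) has each player best-responding; Nash payoffs (9, 3).
Alto earns 7 sequentially versus 9 at the Nash outcome: worse off.

worse off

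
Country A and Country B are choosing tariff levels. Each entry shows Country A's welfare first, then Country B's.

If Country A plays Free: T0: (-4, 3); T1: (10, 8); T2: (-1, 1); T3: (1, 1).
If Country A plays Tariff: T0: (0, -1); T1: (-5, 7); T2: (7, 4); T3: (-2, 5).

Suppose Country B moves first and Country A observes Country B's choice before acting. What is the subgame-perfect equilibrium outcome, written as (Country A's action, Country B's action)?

(Free, T1)

Work backward from Country A's decision.
- T0: Country A compares -4, 0 and picks Tariff; Country B would get -1.
- T1: Country A compares 10, -5 and picks Free; Country B would get 8.
- T2: Country A compares -1, 7 and picks Tariff; Country B would get 4.
- T3: Country A compares 1, -2 and picks Free; Country B would get 1.
Maximizing over -1, 8, 4, 1, Country B chooses T1. Subgame-perfect outcome: (Free, T1) with payoffs (10, 8).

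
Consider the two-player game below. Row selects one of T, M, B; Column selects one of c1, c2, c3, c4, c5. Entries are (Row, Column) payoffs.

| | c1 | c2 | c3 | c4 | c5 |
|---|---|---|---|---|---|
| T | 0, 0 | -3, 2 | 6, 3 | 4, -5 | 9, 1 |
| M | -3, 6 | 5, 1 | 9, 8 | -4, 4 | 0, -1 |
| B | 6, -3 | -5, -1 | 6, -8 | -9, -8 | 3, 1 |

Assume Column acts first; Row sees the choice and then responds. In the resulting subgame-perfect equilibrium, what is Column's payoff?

8

Row best-responds to each possible Column move:
- c1: Row compares 0, -3, 6 and picks B; Column would get -3.
- c2: Row compares -3, 5, -5 and picks M; Column would get 1.
- c3: Row compares 6, 9, 6 and picks M; Column would get 8.
- c4: Row compares 4, -4, -9 and picks T; Column would get -5.
- c5: Row compares 9, 0, 3 and picks T; Column would get 1.
Among -3, 1, 8, -5, 1, the best is 8 at c3. Subgame-perfect outcome: (M, c3) with payoffs (9, 8).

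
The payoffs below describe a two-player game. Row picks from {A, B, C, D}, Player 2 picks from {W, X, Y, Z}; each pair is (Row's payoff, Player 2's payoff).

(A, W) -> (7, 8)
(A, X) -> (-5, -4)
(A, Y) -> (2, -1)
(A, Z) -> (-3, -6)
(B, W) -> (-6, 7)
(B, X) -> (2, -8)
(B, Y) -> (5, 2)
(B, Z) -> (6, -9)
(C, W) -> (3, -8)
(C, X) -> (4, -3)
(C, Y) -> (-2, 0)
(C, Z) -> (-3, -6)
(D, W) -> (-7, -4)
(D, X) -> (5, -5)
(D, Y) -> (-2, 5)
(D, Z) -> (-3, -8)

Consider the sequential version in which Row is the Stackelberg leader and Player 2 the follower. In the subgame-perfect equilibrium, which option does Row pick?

A

Player 2 best-responds to each possible Row move:
- A: BR = W, leader payoff 7.
- B: BR = W, leader payoff -6.
- C: BR = Y, leader payoff -2.
- D: BR = Y, leader payoff -2.
Maximizing over 7, -6, -2, -2, Row chooses A. Subgame-perfect outcome: (A, W) with payoffs (7, 8).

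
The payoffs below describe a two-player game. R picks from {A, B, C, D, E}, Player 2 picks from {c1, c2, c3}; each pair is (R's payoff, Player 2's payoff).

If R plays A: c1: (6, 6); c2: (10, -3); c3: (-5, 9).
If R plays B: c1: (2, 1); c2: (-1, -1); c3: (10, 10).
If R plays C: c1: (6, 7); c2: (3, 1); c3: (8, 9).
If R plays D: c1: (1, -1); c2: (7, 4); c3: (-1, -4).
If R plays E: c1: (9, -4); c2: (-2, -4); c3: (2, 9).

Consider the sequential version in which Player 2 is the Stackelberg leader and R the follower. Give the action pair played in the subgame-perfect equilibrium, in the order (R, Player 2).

Solve by backward induction (Player 2 leads).
- c1 → R plays E (best of 6, 2, 6, 1, 9); Player 2 gets -4.
- c2 → R plays A (best of 10, -1, 3, 7, -2); Player 2 gets -3.
- c3 → R plays B (best of -5, 10, 8, -1, 2); Player 2 gets 10.
Player 2's induced payoffs are -4, -3, 10, so Player 2 commits to c3. Subgame-perfect outcome: (B, c3) with payoffs (10, 10).

(B, c3)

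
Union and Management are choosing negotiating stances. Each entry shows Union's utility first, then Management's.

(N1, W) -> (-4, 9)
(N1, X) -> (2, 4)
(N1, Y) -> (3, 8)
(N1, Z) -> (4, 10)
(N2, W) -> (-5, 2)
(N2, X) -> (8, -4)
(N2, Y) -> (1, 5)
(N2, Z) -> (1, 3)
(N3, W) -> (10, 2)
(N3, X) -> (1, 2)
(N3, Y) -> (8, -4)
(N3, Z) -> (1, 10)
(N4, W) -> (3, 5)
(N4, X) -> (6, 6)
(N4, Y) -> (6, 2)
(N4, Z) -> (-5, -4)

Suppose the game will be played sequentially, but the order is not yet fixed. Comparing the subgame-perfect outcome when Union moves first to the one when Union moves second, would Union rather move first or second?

first

If Union leads: Management's best replies are N1→Z, N2→Y, N3→Z, N4→X; Union's induced payoffs 4, 1, 1, 6; outcome (N4, X), payoffs (6, 6).
If Management leads: Union's best replies are W→N3, X→N2, Y→N3, Z→N1; Management's induced payoffs 2, -4, -4, 10; outcome (N1, Z), payoffs (4, 10).
Union gets 6 moving first and 4 moving second, so Union prefers to move first.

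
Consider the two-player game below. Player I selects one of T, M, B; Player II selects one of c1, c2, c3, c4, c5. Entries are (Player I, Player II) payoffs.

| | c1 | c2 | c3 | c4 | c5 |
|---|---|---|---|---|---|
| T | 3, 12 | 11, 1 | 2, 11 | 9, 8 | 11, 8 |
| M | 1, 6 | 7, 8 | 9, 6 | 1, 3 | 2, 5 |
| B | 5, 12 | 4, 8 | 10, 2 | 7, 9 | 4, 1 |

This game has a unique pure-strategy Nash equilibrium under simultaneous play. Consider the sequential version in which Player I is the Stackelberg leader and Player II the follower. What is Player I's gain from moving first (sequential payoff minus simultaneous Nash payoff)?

Player II best-responds to each possible Player I move:
- T: Player II compares 12, 1, 11, 8, 8 and picks c1; Player I would get 3.
- M: Player II compares 6, 8, 6, 3, 5 and picks c2; Player I would get 7.
- B: Player II compares 12, 8, 2, 9, 1 and picks c1; Player I would get 5.
Among 3, 7, 5, the best is 7 at M. Subgame-perfect outcome: (M, c2) with payoffs (7, 8).
Under simultaneous play:
Player I's best replies: c1→B; c2→T; c3→B; c4→T; c5→T.
Player II's best replies: T→c1; M→c2; B→c1.
Only (B, c1) has each player best-responding; Nash payoffs (5, 12).
Player I's commitment gain: 7 − 5 = 2.

2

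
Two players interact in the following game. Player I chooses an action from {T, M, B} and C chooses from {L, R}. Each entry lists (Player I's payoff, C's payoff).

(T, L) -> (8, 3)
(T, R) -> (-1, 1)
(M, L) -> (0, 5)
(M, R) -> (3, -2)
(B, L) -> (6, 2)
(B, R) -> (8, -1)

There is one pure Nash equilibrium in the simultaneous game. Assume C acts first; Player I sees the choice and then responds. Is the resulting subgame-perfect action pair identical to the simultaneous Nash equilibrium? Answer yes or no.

Work backward from Player I's decision.
- L → Player I plays T (best of 8, 0, 6); C gets 3.
- R → Player I plays B (best of -1, 3, 8); C gets -1.
C's induced payoffs are 3, -1, so C commits to L. Subgame-perfect outcome: (T, L) with payoffs (8, 3).
Now find the simultaneous Nash equilibrium.
Player I's best replies: L→T; R→B.
C's best replies: T→L; M→L; B→L.
The unique mutual best reply is (T, L), giving (8, 3).
Sequential outcome (T, L) coincides with the Nash profile (T, L).

yes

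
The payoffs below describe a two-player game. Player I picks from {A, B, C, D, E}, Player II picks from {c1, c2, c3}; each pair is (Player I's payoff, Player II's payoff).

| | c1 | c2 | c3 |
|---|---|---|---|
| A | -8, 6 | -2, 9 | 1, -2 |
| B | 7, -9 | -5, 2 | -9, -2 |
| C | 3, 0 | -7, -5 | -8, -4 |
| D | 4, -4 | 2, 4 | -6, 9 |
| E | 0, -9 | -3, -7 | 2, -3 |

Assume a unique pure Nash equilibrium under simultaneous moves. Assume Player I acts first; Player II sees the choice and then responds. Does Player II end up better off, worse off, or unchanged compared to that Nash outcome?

better off

Player II best-responds to each possible Player I move:
- A: Player II compares 6, 9, -2 and picks c2; Player I would get -2.
- B: Player II compares -9, 2, -2 and picks c2; Player I would get -5.
- C: Player II compares 0, -5, -4 and picks c1; Player I would get 3.
- D: Player II compares -4, 4, 9 and picks c3; Player I would get -6.
- E: Player II compares -9, -7, -3 and picks c3; Player I would get 2.
Player I's induced payoffs are -2, -5, 3, -6, 2, so Player I commits to C. Subgame-perfect outcome: (C, c1) with payoffs (3, 0).
For the simultaneous game, intersect best replies.
Player I's best replies: c1→B; c2→D; c3→E.
Player II's best replies: A→c2; B→c2; C→c1; D→c3; E→c3.
Only (E, c3) has each player best-responding; Nash payoffs (2, -3).
Player II earns 0 sequentially versus -3 at the Nash outcome: better off.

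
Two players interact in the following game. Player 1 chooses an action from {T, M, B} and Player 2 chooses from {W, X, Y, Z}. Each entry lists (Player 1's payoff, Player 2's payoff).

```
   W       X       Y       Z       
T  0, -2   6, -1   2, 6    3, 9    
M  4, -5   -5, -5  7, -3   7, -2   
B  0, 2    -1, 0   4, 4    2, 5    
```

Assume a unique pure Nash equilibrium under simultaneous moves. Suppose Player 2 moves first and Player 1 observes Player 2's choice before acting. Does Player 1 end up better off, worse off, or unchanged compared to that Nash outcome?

worse off

Player 1 best-responds to each possible Player 2 move:
- W → Player 1 plays M (best of 0, 4, 0); Player 2 gets -5.
- X → Player 1 plays T (best of 6, -5, -1); Player 2 gets -1.
- Y → Player 1 plays M (best of 2, 7, 4); Player 2 gets -3.
- Z → Player 1 plays M (best of 3, 7, 2); Player 2 gets -2.
Among -5, -1, -3, -2, the best is -1 at X. Subgame-perfect outcome: (T, X) with payoffs (6, -1).
Under simultaneous play:
Player 1's best replies: W→M; X→T; Y→M; Z→M.
Player 2's best replies: T→Z; M→Z; B→Z.
Only (M, Z) has each player best-responding; Nash payoffs (7, -2).
Player 1 earns 6 sequentially versus 7 at the Nash outcome: worse off.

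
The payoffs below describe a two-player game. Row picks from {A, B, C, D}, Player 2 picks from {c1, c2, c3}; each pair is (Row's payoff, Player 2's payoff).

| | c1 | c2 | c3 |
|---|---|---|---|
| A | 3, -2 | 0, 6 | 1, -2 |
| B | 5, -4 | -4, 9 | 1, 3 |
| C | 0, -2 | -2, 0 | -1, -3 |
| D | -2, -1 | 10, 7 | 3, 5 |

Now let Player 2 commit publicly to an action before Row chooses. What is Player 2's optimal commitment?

c2

Backward induction with Player 2 moving first.
- c1: Row compares 3, 5, 0, -2 and picks B; Player 2 would get -4.
- c2: Row compares 0, -4, -2, 10 and picks D; Player 2 would get 7.
- c3: Row compares 1, 1, -1, 3 and picks D; Player 2 would get 5.
Player 2's induced payoffs are -4, 7, 5, so Player 2 commits to c2. Subgame-perfect outcome: (D, c2) with payoffs (10, 7).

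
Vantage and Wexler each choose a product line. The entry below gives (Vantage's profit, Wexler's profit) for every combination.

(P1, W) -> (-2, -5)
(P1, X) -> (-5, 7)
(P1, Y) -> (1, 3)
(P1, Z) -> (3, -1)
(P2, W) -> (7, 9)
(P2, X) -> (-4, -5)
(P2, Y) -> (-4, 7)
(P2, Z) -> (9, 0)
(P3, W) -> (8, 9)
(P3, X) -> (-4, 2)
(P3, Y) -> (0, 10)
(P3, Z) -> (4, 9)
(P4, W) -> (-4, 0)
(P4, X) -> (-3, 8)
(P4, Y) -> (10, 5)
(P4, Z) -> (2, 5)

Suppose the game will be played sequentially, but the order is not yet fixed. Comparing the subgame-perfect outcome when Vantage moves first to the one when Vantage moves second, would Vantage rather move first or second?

If Vantage leads: Wexler's best replies are P1→X, P2→W, P3→Y, P4→X; Vantage's induced payoffs -5, 7, 0, -3; outcome (P2, W), payoffs (7, 9).
If Wexler leads: Vantage's best replies are W→P3, X→P4, Y→P4, Z→P2; Wexler's induced payoffs 9, 8, 5, 0; outcome (P3, W), payoffs (8, 9).
Vantage gets 7 moving first and 8 moving second, so Vantage prefers to move second.

second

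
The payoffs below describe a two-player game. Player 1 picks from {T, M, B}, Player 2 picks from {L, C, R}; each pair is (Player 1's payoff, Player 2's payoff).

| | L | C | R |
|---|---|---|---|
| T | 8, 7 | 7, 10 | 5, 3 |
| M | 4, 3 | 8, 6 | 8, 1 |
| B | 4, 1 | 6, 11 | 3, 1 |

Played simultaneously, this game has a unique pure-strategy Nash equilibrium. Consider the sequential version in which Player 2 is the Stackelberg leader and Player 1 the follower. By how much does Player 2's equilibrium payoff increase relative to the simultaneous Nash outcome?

Player 1 best-responds to each possible Player 2 move:
- L: Player 1 compares 8, 4, 4 and picks T; Player 2 would get 7.
- C: Player 1 compares 7, 8, 6 and picks M; Player 2 would get 6.
- R: Player 1 compares 5, 8, 3 and picks M; Player 2 would get 1.
Among 7, 6, 1, the best is 7 at L. Subgame-perfect outcome: (T, L) with payoffs (8, 7).
For the simultaneous game, intersect best replies.
Player 1's best replies: L→T; C→M; R→M.
Player 2's best replies: T→C; M→C; B→C.
The unique mutual best reply is (M, C), giving (8, 6).
Player 2's commitment gain: 7 − 6 = 1.

1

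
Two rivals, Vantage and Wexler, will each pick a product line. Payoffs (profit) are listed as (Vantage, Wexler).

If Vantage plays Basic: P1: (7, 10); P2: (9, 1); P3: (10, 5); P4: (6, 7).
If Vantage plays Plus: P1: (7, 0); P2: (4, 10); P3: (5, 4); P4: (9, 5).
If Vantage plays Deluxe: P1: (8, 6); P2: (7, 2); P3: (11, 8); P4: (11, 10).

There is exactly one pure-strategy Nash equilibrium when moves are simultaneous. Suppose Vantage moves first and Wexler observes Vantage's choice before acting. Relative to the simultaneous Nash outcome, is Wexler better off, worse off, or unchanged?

unchanged

Wexler best-responds to each possible Vantage move:
- Basic → Wexler plays P1 (best of 10, 1, 5, 7); Vantage gets 7.
- Plus → Wexler plays P2 (best of 0, 10, 4, 5); Vantage gets 4.
- Deluxe → Wexler plays P4 (best of 6, 2, 8, 10); Vantage gets 11.
Among 7, 4, 11, the best is 11 at Deluxe. Subgame-perfect outcome: (Deluxe, P4) with payoffs (11, 10).
Now find the simultaneous Nash equilibrium.
Vantage's best replies: P1→Deluxe; P2→Basic; P3→Deluxe; P4→Deluxe.
Wexler's best replies: Basic→P1; Plus→P2; Deluxe→P4.
Only (Deluxe, P4) has each player best-responding; Nash payoffs (11, 10).
Wexler earns 10 sequentially versus 10 at the Nash outcome: unchanged.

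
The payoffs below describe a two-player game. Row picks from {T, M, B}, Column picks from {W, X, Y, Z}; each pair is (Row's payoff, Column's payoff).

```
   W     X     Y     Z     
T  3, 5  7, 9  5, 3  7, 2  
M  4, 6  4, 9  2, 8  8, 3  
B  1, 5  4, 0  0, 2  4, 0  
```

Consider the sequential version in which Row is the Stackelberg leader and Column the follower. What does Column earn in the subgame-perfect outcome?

9

Column best-responds to each possible Row move:
- T: Column compares 5, 9, 3, 2 and picks X; Row would get 7.
- M: Column compares 6, 9, 8, 3 and picks X; Row would get 4.
- B: Column compares 5, 0, 2, 0 and picks W; Row would get 1.
Row's induced payoffs are 7, 4, 1, so Row commits to T. Subgame-perfect outcome: (T, X) with payoffs (7, 9).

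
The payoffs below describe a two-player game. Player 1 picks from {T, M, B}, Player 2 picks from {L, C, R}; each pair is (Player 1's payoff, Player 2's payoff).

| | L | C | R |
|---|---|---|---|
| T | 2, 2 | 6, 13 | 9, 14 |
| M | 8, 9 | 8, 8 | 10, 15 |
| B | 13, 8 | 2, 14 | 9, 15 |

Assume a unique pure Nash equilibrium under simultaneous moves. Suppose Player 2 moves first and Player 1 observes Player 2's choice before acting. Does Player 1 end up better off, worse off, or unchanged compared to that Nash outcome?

Backward induction with Player 2 moving first.
- L: BR = B, leader payoff 8.
- C: BR = M, leader payoff 8.
- R: BR = M, leader payoff 15.
Maximizing over 8, 8, 15, Player 2 chooses R. Subgame-perfect outcome: (M, R) with payoffs (10, 15).
For the simultaneous game, intersect best replies.
Player 1's best replies: L→B; C→M; R→M.
Player 2's best replies: T→R; M→R; B→R.
The unique mutual best reply is (M, R), giving (10, 15).
Player 1 earns 10 sequentially versus 10 at the Nash outcome: unchanged.

unchanged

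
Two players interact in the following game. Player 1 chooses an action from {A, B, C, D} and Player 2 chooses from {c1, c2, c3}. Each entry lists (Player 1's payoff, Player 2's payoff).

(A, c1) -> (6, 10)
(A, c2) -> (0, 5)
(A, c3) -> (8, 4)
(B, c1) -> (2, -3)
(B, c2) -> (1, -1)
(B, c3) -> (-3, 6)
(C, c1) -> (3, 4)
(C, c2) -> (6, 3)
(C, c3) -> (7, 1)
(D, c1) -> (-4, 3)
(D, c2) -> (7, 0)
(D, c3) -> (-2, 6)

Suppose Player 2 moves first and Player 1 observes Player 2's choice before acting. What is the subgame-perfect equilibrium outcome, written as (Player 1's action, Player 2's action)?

Work backward from Player 1's decision.
- c1: Player 1 compares 6, 2, 3, -4 and picks A; Player 2 would get 10.
- c2: Player 1 compares 0, 1, 6, 7 and picks D; Player 2 would get 0.
- c3: Player 1 compares 8, -3, 7, -2 and picks A; Player 2 would get 4.
Player 2's induced payoffs are 10, 0, 4, so Player 2 commits to c1. Subgame-perfect outcome: (A, c1) with payoffs (6, 10).

(A, c1)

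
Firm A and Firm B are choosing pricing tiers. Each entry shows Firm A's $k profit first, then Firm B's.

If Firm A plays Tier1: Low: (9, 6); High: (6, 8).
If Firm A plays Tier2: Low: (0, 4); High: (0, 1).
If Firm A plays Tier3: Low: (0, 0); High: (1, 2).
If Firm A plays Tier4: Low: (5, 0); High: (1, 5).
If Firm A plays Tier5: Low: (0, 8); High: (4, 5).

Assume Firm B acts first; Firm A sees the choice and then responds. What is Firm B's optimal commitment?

High

Backward induction with Firm B moving first.
- Low: Firm A compares 9, 0, 0, 5, 0 and picks Tier1; Firm B would get 6.
- High: Firm A compares 6, 0, 1, 1, 4 and picks Tier1; Firm B would get 8.
Firm B's induced payoffs are 6, 8, so Firm B commits to High. Subgame-perfect outcome: (Tier1, High) with payoffs (6, 8).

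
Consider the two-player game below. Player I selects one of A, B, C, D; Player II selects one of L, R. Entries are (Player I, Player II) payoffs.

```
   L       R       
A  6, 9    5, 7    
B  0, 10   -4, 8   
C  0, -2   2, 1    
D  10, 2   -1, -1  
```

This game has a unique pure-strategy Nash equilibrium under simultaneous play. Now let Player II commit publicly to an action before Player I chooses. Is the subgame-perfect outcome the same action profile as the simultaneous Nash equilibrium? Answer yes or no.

no

Solve by backward induction (Player II leads).
- L: BR = D, leader payoff 2.
- R: BR = A, leader payoff 7.
Among 2, 7, the best is 7 at R. Subgame-perfect outcome: (A, R) with payoffs (5, 7).
For the simultaneous game, intersect best replies.
Player I's best replies: L→D; R→A.
Player II's best replies: A→L; B→L; C→R; D→L.
The unique mutual best reply is (D, L), giving (10, 2).
Sequential outcome (A, R) differs from the Nash profile (D, L).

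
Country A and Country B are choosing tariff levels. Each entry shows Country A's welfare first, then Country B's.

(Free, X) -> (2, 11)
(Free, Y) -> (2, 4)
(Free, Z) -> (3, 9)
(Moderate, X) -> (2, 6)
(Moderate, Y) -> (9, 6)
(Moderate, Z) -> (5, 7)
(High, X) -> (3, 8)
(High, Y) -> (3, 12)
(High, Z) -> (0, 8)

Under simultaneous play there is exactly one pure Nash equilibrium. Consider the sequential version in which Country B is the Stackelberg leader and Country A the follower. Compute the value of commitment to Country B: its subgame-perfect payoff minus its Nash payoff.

Backward induction with Country B moving first.
- X: Country A compares 2, 2, 3 and picks High; Country B would get 8.
- Y: Country A compares 2, 9, 3 and picks Moderate; Country B would get 6.
- Z: Country A compares 3, 5, 0 and picks Moderate; Country B would get 7.
Country B's induced payoffs are 8, 6, 7, so Country B commits to X. Subgame-perfect outcome: (High, X) with payoffs (3, 8).
Under simultaneous play:
Country A's best replies: X→High; Y→Moderate; Z→Moderate.
Country B's best replies: Free→X; Moderate→Z; High→Y.
The unique mutual best reply is (Moderate, Z), giving (5, 7).
Country B's commitment gain: 8 − 7 = 1.

1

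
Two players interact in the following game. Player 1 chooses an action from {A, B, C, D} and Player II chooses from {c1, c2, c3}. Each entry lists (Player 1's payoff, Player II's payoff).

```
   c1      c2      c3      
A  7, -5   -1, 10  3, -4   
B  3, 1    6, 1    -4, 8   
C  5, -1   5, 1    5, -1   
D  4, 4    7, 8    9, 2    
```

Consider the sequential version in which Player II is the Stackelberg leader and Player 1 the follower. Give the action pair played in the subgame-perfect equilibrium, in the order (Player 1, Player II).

Work backward from Player 1's decision.
- c1 → Player 1 plays A (best of 7, 3, 5, 4); Player II gets -5.
- c2 → Player 1 plays D (best of -1, 6, 5, 7); Player II gets 8.
- c3 → Player 1 plays D (best of 3, -4, 5, 9); Player II gets 2.
Player II's induced payoffs are -5, 8, 2, so Player II commits to c2. Subgame-perfect outcome: (D, c2) with payoffs (7, 8).

(D, c2)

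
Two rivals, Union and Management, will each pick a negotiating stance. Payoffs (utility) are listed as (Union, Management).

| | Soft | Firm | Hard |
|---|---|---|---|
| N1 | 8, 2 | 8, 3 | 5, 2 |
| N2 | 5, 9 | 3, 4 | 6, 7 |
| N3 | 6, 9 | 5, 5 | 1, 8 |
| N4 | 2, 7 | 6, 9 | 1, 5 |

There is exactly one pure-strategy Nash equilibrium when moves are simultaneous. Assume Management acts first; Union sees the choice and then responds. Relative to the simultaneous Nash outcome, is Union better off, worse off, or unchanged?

worse off

Work backward from Union's decision.
- Soft: BR = N1, leader payoff 2.
- Firm: BR = N1, leader payoff 3.
- Hard: BR = N2, leader payoff 7.
Maximizing over 2, 3, 7, Management chooses Hard. Subgame-perfect outcome: (N2, Hard) with payoffs (6, 7).
For the simultaneous game, intersect best replies.
Union's best replies: Soft→N1; Firm→N1; Hard→N2.
Management's best replies: N1→Firm; N2→Soft; N3→Soft; N4→Firm.
The unique mutual best reply is (N1, Firm), giving (8, 3).
Union earns 6 sequentially versus 8 at the Nash outcome: worse off.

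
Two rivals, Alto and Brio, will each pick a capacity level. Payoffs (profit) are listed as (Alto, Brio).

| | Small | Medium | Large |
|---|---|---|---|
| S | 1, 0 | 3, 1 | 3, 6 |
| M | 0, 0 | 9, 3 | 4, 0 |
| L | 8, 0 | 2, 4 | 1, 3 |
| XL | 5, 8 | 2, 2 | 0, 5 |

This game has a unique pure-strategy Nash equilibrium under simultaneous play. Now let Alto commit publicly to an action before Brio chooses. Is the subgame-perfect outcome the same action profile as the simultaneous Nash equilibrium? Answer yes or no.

Work backward from Brio's decision.
- S: Brio compares 0, 1, 6 and picks Large; Alto would get 3.
- M: Brio compares 0, 3, 0 and picks Medium; Alto would get 9.
- L: Brio compares 0, 4, 3 and picks Medium; Alto would get 2.
- XL: Brio compares 8, 2, 5 and picks Small; Alto would get 5.
Alto's induced payoffs are 3, 9, 2, 5, so Alto commits to M. Subgame-perfect outcome: (M, Medium) with payoffs (9, 3).
Now find the simultaneous Nash equilibrium.
Alto's best replies: Small→L; Medium→M; Large→M.
Brio's best replies: S→Large; M→Medium; L→Medium; XL→Small.
The unique mutual best reply is (M, Medium), giving (9, 3).
Sequential outcome (M, Medium) coincides with the Nash profile (M, Medium).

yes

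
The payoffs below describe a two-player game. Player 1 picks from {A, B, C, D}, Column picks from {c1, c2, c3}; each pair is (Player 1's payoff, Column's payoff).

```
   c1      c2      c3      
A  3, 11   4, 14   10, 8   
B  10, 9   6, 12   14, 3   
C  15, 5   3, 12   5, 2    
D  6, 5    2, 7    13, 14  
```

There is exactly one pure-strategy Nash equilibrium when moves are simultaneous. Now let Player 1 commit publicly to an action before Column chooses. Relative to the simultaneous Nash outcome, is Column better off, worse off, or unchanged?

Work backward from Column's decision.
- A: Column compares 11, 14, 8 and picks c2; Player 1 would get 4.
- B: Column compares 9, 12, 3 and picks c2; Player 1 would get 6.
- C: Column compares 5, 12, 2 and picks c2; Player 1 would get 3.
- D: Column compares 5, 7, 14 and picks c3; Player 1 would get 13.
Maximizing over 4, 6, 3, 13, Player 1 chooses D. Subgame-perfect outcome: (D, c3) with payoffs (13, 14).
Under simultaneous play:
Player 1's best replies: c1→C; c2→B; c3→B.
Column's best replies: A→c2; B→c2; C→c2; D→c3.
The unique mutual best reply is (B, c2), giving (6, 12).
Column earns 14 sequentially versus 12 at the Nash outcome: better off.

better off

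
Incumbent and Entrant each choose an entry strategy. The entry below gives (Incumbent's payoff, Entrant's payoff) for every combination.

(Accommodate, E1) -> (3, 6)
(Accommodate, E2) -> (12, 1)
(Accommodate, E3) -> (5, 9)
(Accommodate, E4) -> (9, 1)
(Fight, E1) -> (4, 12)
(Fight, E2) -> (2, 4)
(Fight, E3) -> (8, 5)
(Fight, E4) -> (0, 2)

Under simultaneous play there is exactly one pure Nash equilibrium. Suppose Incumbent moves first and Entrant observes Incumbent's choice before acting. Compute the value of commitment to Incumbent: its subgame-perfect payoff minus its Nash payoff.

Solve by backward induction (Incumbent leads).
- Accommodate: BR = E3, leader payoff 5.
- Fight: BR = E1, leader payoff 4.
Among 5, 4, the best is 5 at Accommodate. Subgame-perfect outcome: (Accommodate, E3) with payoffs (5, 9).
Under simultaneous play:
Incumbent's best replies: E1→Fight; E2→Accommodate; E3→Fight; E4→Accommodate.
Entrant's best replies: Accommodate→E3; Fight→E1.
The unique mutual best reply is (Fight, E1), giving (4, 12).
Incumbent's commitment gain: 5 − 4 = 1.

1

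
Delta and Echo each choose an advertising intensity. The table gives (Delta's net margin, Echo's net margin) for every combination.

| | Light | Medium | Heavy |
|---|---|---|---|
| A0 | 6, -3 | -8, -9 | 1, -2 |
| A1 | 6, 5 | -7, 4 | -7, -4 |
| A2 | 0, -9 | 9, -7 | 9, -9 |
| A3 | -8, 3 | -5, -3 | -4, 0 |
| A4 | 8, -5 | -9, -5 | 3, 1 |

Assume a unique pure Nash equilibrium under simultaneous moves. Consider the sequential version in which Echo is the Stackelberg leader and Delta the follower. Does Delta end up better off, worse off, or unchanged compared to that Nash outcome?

worse off

Backward induction with Echo moving first.
- Light: BR = A4, leader payoff -5.
- Medium: BR = A2, leader payoff -7.
- Heavy: BR = A2, leader payoff -9.
Among -5, -7, -9, the best is -5 at Light. Subgame-perfect outcome: (A4, Light) with payoffs (8, -5).
Now find the simultaneous Nash equilibrium.
Delta's best replies: Light→A4; Medium→A2; Heavy→A2.
Echo's best replies: A0→Heavy; A1→Light; A2→Medium; A3→Light; A4→Heavy.
The unique mutual best reply is (A2, Medium), giving (9, -7).
Delta earns 8 sequentially versus 9 at the Nash outcome: worse off.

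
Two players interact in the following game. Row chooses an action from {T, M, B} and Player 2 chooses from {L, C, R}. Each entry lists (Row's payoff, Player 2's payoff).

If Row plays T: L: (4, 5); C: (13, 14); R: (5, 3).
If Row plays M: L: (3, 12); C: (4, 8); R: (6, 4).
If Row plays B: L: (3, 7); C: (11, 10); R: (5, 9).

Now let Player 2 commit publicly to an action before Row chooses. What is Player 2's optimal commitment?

C

Work backward from Row's decision.
- L: BR = T, leader payoff 5.
- C: BR = T, leader payoff 14.
- R: BR = M, leader payoff 4.
Maximizing over 5, 14, 4, Player 2 chooses C. Subgame-perfect outcome: (T, C) with payoffs (13, 14).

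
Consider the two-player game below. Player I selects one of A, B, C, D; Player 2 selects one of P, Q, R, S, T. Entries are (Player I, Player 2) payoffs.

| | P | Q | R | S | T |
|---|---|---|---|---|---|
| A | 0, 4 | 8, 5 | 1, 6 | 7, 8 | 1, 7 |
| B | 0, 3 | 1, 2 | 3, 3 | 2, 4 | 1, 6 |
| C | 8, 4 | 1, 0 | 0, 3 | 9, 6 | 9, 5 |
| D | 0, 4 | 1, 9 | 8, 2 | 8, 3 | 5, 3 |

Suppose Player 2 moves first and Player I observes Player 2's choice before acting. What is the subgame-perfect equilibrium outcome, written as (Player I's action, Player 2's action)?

(C, S)

Solve by backward induction (Player 2 leads).
- P → Player I plays C (best of 0, 0, 8, 0); Player 2 gets 4.
- Q → Player I plays A (best of 8, 1, 1, 1); Player 2 gets 5.
- R → Player I plays D (best of 1, 3, 0, 8); Player 2 gets 2.
- S → Player I plays C (best of 7, 2, 9, 8); Player 2 gets 6.
- T → Player I plays C (best of 1, 1, 9, 5); Player 2 gets 5.
Maximizing over 4, 5, 2, 6, 5, Player 2 chooses S. Subgame-perfect outcome: (C, S) with payoffs (9, 6).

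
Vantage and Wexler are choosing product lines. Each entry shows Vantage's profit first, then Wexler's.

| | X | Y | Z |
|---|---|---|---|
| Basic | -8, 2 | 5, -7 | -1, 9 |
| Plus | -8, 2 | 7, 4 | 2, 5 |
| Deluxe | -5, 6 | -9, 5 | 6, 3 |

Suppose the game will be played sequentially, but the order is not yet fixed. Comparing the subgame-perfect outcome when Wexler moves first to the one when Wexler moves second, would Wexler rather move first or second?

If Vantage leads: Wexler's best replies are Basic→Z, Plus→Z, Deluxe→X; Vantage's induced payoffs -1, 2, -5; outcome (Plus, Z), payoffs (2, 5).
If Wexler leads: Vantage's best replies are X→Deluxe, Y→Plus, Z→Deluxe; Wexler's induced payoffs 6, 4, 3; outcome (Deluxe, X), payoffs (-5, 6).
Wexler gets 6 moving first and 5 moving second, so Wexler prefers to move first.

first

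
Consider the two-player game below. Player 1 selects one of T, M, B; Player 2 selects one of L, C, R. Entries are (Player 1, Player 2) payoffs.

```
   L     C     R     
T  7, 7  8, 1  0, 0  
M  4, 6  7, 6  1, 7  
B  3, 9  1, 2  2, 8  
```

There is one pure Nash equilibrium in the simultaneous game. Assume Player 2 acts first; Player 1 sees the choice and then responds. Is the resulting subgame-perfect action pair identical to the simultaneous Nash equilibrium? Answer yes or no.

no

Backward induction with Player 2 moving first.
- L: Player 1 compares 7, 4, 3 and picks T; Player 2 would get 7.
- C: Player 1 compares 8, 7, 1 and picks T; Player 2 would get 1.
- R: Player 1 compares 0, 1, 2 and picks B; Player 2 would get 8.
Maximizing over 7, 1, 8, Player 2 chooses R. Subgame-perfect outcome: (B, R) with payoffs (2, 8).
For the simultaneous game, intersect best replies.
Player 1's best replies: L→T; C→T; R→B.
Player 2's best replies: T→L; M→R; B→L.
Only (T, L) has each player best-responding; Nash payoffs (7, 7).
Sequential outcome (B, R) differs from the Nash profile (T, L).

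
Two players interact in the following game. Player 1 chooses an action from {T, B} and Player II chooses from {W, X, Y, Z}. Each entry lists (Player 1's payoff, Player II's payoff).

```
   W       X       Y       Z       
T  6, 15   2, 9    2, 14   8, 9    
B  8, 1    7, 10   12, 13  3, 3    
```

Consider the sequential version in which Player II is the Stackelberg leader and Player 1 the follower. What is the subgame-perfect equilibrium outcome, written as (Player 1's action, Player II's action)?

(B, Y)

Player 1 best-responds to each possible Player II move:
- W → Player 1 plays B (best of 6, 8); Player II gets 1.
- X → Player 1 plays B (best of 2, 7); Player II gets 10.
- Y → Player 1 plays B (best of 2, 12); Player II gets 13.
- Z → Player 1 plays T (best of 8, 3); Player II gets 9.
Among 1, 10, 13, 9, the best is 13 at Y. Subgame-perfect outcome: (B, Y) with payoffs (12, 13).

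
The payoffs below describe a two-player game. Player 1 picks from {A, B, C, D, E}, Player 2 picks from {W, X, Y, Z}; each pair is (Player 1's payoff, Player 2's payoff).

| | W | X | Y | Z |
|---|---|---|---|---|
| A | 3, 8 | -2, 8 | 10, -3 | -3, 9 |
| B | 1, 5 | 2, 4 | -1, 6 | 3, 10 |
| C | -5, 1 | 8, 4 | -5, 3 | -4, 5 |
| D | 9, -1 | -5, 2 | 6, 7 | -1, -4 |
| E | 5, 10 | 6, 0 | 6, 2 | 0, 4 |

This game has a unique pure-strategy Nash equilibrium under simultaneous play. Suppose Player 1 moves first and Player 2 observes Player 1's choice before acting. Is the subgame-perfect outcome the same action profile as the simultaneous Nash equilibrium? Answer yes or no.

no

Solve by backward induction (Player 1 leads).
- A: BR = Z, leader payoff -3.
- B: BR = Z, leader payoff 3.
- C: BR = Z, leader payoff -4.
- D: BR = Y, leader payoff 6.
- E: BR = W, leader payoff 5.
Among -3, 3, -4, 6, 5, the best is 6 at D. Subgame-perfect outcome: (D, Y) with payoffs (6, 7).
Under simultaneous play:
Player 1's best replies: W→D; X→C; Y→A; Z→B.
Player 2's best replies: A→Z; B→Z; C→Z; D→Y; E→W.
The unique mutual best reply is (B, Z), giving (3, 10).
Sequential outcome (D, Y) differs from the Nash profile (B, Z).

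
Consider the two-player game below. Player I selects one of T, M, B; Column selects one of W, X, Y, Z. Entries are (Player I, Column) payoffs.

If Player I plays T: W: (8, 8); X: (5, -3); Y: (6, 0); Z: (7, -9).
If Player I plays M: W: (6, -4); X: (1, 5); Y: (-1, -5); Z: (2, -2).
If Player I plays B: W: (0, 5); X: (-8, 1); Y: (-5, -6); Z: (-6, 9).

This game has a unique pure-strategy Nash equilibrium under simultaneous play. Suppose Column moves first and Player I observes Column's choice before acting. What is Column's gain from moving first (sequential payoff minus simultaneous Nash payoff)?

0

Backward induction with Column moving first.
- W → Player I plays T (best of 8, 6, 0); Column gets 8.
- X → Player I plays T (best of 5, 1, -8); Column gets -3.
- Y → Player I plays T (best of 6, -1, -5); Column gets 0.
- Z → Player I plays T (best of 7, 2, -6); Column gets -9.
Among 8, -3, 0, -9, the best is 8 at W. Subgame-perfect outcome: (T, W) with payoffs (8, 8).
Under simultaneous play:
Player I's best replies: W→T; X→T; Y→T; Z→T.
Column's best replies: T→W; M→X; B→Z.
Only (T, W) has each player best-responding; Nash payoffs (8, 8).
Column's commitment gain: 8 − 8 = 0.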